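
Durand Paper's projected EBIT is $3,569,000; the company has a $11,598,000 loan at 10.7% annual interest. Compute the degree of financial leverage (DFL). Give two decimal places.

1.53

Annual interest charges come to $1,240,986.00.
Degree of financial leverage = EBIT / (EBIT − interest) = $3,569,000 / $2,328,014.00 = 1.5331.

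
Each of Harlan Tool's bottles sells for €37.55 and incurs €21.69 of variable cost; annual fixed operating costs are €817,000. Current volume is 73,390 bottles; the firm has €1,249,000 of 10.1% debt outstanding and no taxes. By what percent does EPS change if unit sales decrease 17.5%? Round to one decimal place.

Total contribution margin = 73,390 × €15.86 = €1,163,965.40.
EBIT = €1,163,965.40 − €817,000 = €346,965.40.
Interest = €126,149.00, so EBIT − I = €220,816.40.
DCL = total CM / (EBIT − I) = €1,163,965.40 / €220,816.40 = 5.2712.
EPS therefore changes by 5.2712 × (-17.5%) = -92.2%.

-92.2%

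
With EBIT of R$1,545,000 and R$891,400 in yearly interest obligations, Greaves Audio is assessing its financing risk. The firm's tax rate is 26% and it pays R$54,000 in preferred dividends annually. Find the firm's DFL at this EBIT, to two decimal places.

Annual interest charges come to R$891,400.00.
Pre-tax preferred-dividend burden = R$54,000 ÷ (1 − 0.26) = R$72,972.97.
DFL = EBIT ÷ [EBIT − I − D_p/(1−t)] = R$1,545,000 ÷ [R$1,545,000 − R$891,400.00 − R$72,972.97] = R$1,545,000 ÷ R$580,627.03 = 2.6609.

2.66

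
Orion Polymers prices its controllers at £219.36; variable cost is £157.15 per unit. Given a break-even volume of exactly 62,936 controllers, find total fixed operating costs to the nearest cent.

Unit CM = price − variable cost = £219.36 − £157.15 = £62.21.
Fixed costs = break-even units × CM = 62,936 × £62.21 = £3,915,248.56.

£3,915,248.56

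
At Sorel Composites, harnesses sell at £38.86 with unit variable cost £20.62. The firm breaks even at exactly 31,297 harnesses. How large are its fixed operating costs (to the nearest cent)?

Unit CM = price − variable cost = £38.86 − £20.62 = £18.24.
Since BE = FC / CM, FC = 31,297 × £18.24 = £570,857.28.

£570,857.28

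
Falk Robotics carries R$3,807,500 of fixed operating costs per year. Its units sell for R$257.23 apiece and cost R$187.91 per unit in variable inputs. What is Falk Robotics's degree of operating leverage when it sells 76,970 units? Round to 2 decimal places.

Total contribution margin = 76,970 × R$69.32 = R$5,335,560.40.
Operating income = contribution − fixed costs = R$5,335,560.40 − R$3,807,500 = R$1,528,060.40.
DOL = contribution ÷ EBIT = R$5,335,560.40 ÷ R$1,528,060.40 = 3.4917.

3.49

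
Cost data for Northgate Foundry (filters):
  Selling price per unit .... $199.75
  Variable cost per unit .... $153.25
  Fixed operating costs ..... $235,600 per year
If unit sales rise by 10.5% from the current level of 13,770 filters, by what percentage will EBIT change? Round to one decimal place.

+16.6%

Total contribution margin = 13,770 × $46.50 = $640,305.00.
Operating income = contribution − fixed costs = $640,305.00 − $235,600 = $404,705.00.
Degree of operating leverage = $640,305.00 / $404,705.00 = 1.5822.
%ΔEBIT = DOL × %ΔSales = 1.5822 × +10.5% = +16.6%.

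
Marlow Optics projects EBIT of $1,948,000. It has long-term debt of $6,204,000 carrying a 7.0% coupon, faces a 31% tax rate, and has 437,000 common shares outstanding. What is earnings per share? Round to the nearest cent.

Pre-tax income = $1,948,000 − $434,280.00 = $1,513,720.00.
After tax at 31%: net income = $1,513,720.00 × 0.69 = $1,044,466.80.
EPS = $1,044,466.80 ÷ 437,000 = $2.39.

$2.39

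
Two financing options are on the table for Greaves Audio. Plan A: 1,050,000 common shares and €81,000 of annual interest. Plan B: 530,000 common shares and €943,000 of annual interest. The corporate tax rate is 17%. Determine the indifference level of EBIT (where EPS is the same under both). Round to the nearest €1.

Set EPS_A = EPS_B: (EBIT − €81,000)(1 − 0.17) ÷ 1,050,000 = (EBIT − €943,000)(1 − 0.17) ÷ 530,000.
Cancelling (1 − t) and cross-multiplying: 530,000·(EBIT − 81,000) = 1,050,000·(EBIT − 943,000).
Solving, EBIT = (943,000·1,050,000 − 81,000·530,000) / (1,050,000 − 530,000) = 947,220,000,000 / 520,000 = 1,821,576.92.

€1,821,577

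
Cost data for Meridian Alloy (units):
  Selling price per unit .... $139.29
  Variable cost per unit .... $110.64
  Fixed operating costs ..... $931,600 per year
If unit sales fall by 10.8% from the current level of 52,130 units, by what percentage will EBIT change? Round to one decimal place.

Total contribution margin = 52,130 × $28.65 = $1,493,524.50.
Operating income = contribution − fixed costs = $1,493,524.50 − $931,600 = $561,924.50.
So DOL = total CM / EBIT = $1,493,524.50 / $561,924.50 = 2.6579.
%ΔEBIT = DOL × %ΔSales = 2.6579 × -10.8% = -28.7%.

-28.7%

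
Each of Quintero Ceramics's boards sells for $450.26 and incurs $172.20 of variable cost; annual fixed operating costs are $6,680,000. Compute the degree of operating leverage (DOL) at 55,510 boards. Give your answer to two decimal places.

1.76

At 55,510 units, contribution = 55,510 × $278.06 = $15,435,110.60.
Operating income = contribution − fixed costs = $15,435,110.60 − $6,680,000 = $8,755,110.60.
So DOL = total CM / EBIT = $15,435,110.60 / $8,755,110.60 = 1.7630.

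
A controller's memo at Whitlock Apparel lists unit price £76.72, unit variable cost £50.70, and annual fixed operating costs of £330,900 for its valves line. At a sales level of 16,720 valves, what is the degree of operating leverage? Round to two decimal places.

4.18

Total contribution margin = 16,720 × £26.02 = £435,054.40.
Subtracting fixed costs: EBIT = £435,054.40 − £330,900 = £104,154.40.
So DOL = total CM / EBIT = £435,054.40 / £104,154.40 = 4.1770.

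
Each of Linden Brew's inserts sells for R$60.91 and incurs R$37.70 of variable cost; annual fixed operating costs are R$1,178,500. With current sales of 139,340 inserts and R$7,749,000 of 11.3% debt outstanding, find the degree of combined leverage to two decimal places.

Contribution at this volume is 139,340 × R$23.21 = R$3,234,081.40.
Subtracting fixed costs: EBIT = R$3,234,081.40 − R$1,178,500 = R$2,055,581.40. Interest = R$875,637.00, so EBIT − I = R$1,179,944.40.
DCL = contribution ÷ (EBIT − I) = R$3,234,081.40 ÷ R$1,179,944.40 = 2.7409.

2.74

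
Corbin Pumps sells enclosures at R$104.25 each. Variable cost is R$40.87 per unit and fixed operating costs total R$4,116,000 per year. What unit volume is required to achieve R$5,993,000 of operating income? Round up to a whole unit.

Each unit contributes R$104.25 − R$40.87 = R$63.38.
Need Q such that Q × R$63.38 − R$4,116,000 = R$5,993,000, i.e. Q = R$10,109,000 / R$63.38 = 159,498.26 → 159,499.

159,499 enclosures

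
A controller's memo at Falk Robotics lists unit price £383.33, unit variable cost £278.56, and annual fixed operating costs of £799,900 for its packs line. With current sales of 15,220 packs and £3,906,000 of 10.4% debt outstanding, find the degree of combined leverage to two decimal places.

At 15,220 units, contribution = 15,220 × £104.77 = £1,594,599.40.
Subtracting fixed costs: EBIT = £1,594,599.40 − £799,900 = £794,699.40. Interest = £406,224.00.
DOL = £1,594,599.40 ÷ £794,699.40 = 2.0065; DFL = £794,699.40 ÷ £388,475.40 = 2.0457.
Combined leverage = 2.0065 × 2.0457 = 4.1047.

4.10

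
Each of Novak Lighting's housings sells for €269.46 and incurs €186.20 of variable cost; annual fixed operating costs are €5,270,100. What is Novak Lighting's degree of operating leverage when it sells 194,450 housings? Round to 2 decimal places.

At 194,450 units, contribution = 194,450 × €83.26 = €16,189,907.00.
EBIT = €16,189,907.00 − €5,270,100 = €10,919,807.00.
So DOL = total CM / EBIT = €16,189,907.00 / €10,919,807.00 = 1.4826.

1.48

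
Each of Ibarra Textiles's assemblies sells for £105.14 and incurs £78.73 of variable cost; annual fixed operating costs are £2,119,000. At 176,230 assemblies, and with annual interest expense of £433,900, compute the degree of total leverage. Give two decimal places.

2.21

At 176,230 units, contribution = 176,230 × £26.41 = £4,654,234.30.
Operating income = contribution − fixed costs = £4,654,234.30 − £2,119,000 = £2,535,234.30. Interest = £433,900.00.
DOL = £4,654,234.30 ÷ £2,535,234.30 = 1.8358; DFL = £2,535,234.30 ÷ £2,101,334.30 = 1.2065.
DCL = DOL × DFL = 1.8358 × 1.2065 = 2.2149.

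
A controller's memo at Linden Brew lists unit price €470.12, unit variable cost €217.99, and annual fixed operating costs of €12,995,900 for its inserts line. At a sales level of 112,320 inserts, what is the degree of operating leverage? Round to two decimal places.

1.85

Total contribution margin = 112,320 × €252.13 = €28,319,241.60.
EBIT = €28,319,241.60 − €12,995,900 = €15,323,341.60.
So DOL = total CM / EBIT = €28,319,241.60 / €15,323,341.60 = 1.8481.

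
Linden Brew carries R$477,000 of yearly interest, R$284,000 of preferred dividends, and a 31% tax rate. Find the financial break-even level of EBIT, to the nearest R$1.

R$888,594

Preferred dividends are paid after tax, so their pre-tax equivalent is R$284,000 ÷ (1 − 0.31) = R$411,594.20.
EPS = 0 when EBIT covers interest plus the pre-tax preferred burden: R$477,000 + R$411,594.20 = R$888,594.20.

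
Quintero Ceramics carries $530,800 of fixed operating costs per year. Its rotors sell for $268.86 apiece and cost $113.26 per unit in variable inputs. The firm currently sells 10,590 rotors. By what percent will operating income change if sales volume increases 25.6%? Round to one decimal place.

At 10,590 units, contribution = 10,590 × $155.60 = $1,647,804.00.
Subtracting fixed costs: EBIT = $1,647,804.00 − $530,800 = $1,117,004.00.
DOL = contribution ÷ EBIT = $1,647,804.00 ÷ $1,117,004.00 = 1.4752.
So EBIT moves 1.4752 × (+25.6%) = +37.8%.

+37.8%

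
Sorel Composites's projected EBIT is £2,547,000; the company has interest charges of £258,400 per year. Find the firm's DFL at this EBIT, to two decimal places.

1.11

Annual interest charges come to £258,400.00.
Degree of financial leverage = EBIT / (EBIT − interest) = £2,547,000 / £2,288,600.00 = 1.1129.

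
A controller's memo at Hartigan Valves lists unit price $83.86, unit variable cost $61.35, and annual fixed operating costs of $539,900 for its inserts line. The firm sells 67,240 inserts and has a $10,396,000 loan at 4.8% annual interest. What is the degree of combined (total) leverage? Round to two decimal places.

Total contribution margin = 67,240 × $22.51 = $1,513,572.40.
Subtracting fixed costs: EBIT = $1,513,572.40 − $539,900 = $973,672.40. Interest = $499,008.00.
DOL = $1,513,572.40 ÷ $973,672.40 = 1.5545; DFL = $973,672.40 ÷ $474,664.40 = 2.0513.
Combined leverage = 1.5545 × 2.0513 = 3.1887.

3.19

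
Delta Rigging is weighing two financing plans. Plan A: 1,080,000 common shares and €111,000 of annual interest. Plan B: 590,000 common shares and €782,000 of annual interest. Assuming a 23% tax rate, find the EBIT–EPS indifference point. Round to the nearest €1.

€1,589,939

At indifference, (EBIT − 111,000)(1 − t)/1,080,000 = (EBIT − 782,000)(1 − t)/590,000.
Cancelling (1 − t) and cross-multiplying: 590,000·(EBIT − 111,000) = 1,080,000·(EBIT − 782,000).
Solving, EBIT = (782,000·1,080,000 − 111,000·590,000) / (1,080,000 − 590,000) = 779,070,000,000 / 490,000 = 1,589,938.78.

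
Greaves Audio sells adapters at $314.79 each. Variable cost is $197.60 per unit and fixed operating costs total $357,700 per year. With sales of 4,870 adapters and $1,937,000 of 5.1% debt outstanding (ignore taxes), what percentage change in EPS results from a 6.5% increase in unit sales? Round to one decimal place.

Total contribution margin = 4,870 × $117.19 = $570,715.30.
EBIT = $570,715.30 − $357,700 = $213,015.30.
Interest = $98,787.00, so EBIT − I = $114,228.30.
DCL = total CM / (EBIT − I) = $570,715.30 / $114,228.30 = 4.9963.
EPS therefore changes by 4.9963 × (+6.5%) = +32.5%.

+32.5%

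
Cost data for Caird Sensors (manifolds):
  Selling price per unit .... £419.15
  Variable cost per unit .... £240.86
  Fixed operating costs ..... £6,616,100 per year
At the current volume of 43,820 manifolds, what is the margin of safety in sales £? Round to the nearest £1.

£2,813,065

Contribution margin per unit = £419.15 − £240.86 = £178.29. Break-even units = £6,616,100 ÷ £178.29 = 37,108.64; break-even revenue = 37,108.64 × £419.15 = £15,554,087.81.
Current sales = 43,820 × £419.15 = £18,367,153.00.
Margin of safety = £18,367,153.00 − £15,554,087.81 = £2,813,065.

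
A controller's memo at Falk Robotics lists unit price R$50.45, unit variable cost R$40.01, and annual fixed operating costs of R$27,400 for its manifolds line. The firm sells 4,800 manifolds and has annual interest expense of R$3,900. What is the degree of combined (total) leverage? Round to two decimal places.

2.66

Total contribution margin = 4,800 × R$10.44 = R$50,112.00.
Subtracting fixed costs: EBIT = R$50,112.00 − R$27,400 = R$22,712.00. Interest = R$3,900.00, so EBIT − I = R$18,812.00.
DCL = contribution ÷ (EBIT − I) = R$50,112.00 ÷ R$18,812.00 = 2.6638.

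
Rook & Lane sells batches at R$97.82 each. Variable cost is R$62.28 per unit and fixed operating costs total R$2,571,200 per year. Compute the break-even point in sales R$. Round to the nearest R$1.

R$7,076,949

Contribution margin per unit = R$97.82 − R$62.28 = R$35.54, a CM ratio of R$35.54 ÷ R$97.82 = 0.3633.
Break-even revenue = fixed costs × price ÷ CM = R$2,571,200 × R$97.82 ÷ R$35.54 = R$7,076,949.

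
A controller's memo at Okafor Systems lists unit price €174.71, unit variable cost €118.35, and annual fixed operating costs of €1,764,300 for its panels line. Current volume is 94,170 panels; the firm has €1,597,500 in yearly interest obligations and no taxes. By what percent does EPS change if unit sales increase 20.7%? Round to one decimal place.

Contribution at this volume is 94,170 × €56.36 = €5,307,421.20.
Subtracting fixed costs: EBIT = €5,307,421.20 − €1,764,300 = €3,543,121.20.
After interest of €1,597,500.00, pre-tax earnings = €1,945,621.20.
DCL = total CM / (EBIT − I) = €5,307,421.20 / €1,945,621.20 = 2.7279.
EPS therefore changes by 2.7279 × (+20.7%) = +56.5%.

+56.5%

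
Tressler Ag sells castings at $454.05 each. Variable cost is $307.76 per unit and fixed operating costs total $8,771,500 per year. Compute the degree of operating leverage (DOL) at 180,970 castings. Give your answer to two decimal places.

Total contribution margin = 180,970 × $146.29 = $26,474,101.30.
Operating income = contribution − fixed costs = $26,474,101.30 − $8,771,500 = $17,702,601.30.
So DOL = total CM / EBIT = $26,474,101.30 / $17,702,601.30 = 1.4955.

1.50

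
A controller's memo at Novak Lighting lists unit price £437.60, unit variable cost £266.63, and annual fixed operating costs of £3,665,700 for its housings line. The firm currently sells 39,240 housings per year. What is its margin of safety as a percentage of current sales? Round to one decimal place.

45.4%

Unit CM = price − variable cost = £437.60 − £266.63 = £170.97. Break-even units = £3,665,700 ÷ £170.97 = 21,440.60; break-even revenue = 21,440.60 × £437.60 = £9,382,408.14.
Actual sales revenue = 39,240 × £437.60 = £17,171,424.00.
Margin of safety = (£17,171,424.00 − £9,382,408.14) ÷ £17,171,424.00 = 45.4%.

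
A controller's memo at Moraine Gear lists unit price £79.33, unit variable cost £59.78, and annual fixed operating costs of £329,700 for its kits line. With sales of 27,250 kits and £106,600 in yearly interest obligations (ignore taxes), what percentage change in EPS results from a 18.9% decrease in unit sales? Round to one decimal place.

Contribution at this volume is 27,250 × £19.55 = £532,737.50.
Subtracting fixed costs: EBIT = £532,737.50 − £329,700 = £203,037.50.
Interest = £106,600.00, so EBIT − I = £96,437.50.
DCL = total CM / (EBIT − I) = £532,737.50 / £96,437.50 = 5.5242.
EPS therefore changes by 5.5242 × (-18.9%) = -104.4%.

-104.4%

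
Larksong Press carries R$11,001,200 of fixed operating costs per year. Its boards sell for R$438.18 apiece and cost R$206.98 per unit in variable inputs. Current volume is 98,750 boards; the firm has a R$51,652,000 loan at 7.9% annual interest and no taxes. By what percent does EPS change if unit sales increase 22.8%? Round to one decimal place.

Contribution at this volume is 98,750 × R$231.20 = R$22,831,000.00.
Operating income = contribution − fixed costs = R$22,831,000.00 − R$11,001,200 = R$11,829,800.00.
After interest of R$4,080,508.00, pre-tax earnings = R$7,749,292.00.
DCL = total CM / (EBIT − I) = R$22,831,000.00 / R$7,749,292.00 = 2.9462.
%ΔEPS = DCL × %ΔSales = 2.9462 × +22.8% = +67.2%.

+67.2%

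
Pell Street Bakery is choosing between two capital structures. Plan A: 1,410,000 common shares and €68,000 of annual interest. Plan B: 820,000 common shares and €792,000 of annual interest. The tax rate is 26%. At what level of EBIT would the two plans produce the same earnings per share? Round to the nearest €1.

Set EPS_A = EPS_B: (EBIT − €68,000)(1 − 0.26) ÷ 1,410,000 = (EBIT − €792,000)(1 − 0.26) ÷ 820,000.
Cancelling (1 − t) and cross-multiplying: 820,000·(EBIT − 68,000) = 1,410,000·(EBIT − 792,000).
Solving, EBIT = (792,000·1,410,000 − 68,000·820,000) / (1,410,000 − 820,000) = 1,060,960,000,000 / 590,000 = 1,798,237.29.

€1,798,237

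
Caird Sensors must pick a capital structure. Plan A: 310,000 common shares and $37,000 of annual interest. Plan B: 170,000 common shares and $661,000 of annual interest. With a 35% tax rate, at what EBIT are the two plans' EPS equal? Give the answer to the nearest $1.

Set EPS_A = EPS_B: (EBIT − $37,000)(1 − 0.35) ÷ 310,000 = (EBIT − $661,000)(1 − 0.35) ÷ 170,000.
Cancelling (1 − t) and cross-multiplying: 170,000·(EBIT − 37,000) = 310,000·(EBIT − 661,000).
EBIT × (310,000 − 170,000) = 661,000 × 310,000 − 37,000 × 170,000 = 198,620,000,000, so EBIT = 198,620,000,000 ÷ 140,000 = 1,418,714.29.

$1,418,714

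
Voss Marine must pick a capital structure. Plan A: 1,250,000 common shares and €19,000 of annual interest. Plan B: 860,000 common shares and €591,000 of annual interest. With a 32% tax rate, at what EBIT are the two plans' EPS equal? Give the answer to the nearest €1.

€1,852,333

Set EPS_A = EPS_B: (EBIT − €19,000)(1 − 0.32) ÷ 1,250,000 = (EBIT − €591,000)(1 − 0.32) ÷ 860,000.
The (1 − t) factor cancels: (EBIT − 19,000) × 860,000 = (EBIT − 591,000) × 1,250,000.
Solving, EBIT = (591,000·1,250,000 − 19,000·860,000) / (1,250,000 − 860,000) = 722,410,000,000 / 390,000 = 1,852,333.33.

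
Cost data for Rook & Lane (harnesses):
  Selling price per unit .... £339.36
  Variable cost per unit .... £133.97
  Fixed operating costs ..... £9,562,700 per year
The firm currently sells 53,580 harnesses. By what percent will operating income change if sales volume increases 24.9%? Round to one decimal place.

Contribution at this volume is 53,580 × £205.39 = £11,004,796.20.
Operating income = contribution − fixed costs = £11,004,796.20 − £9,562,700 = £1,442,096.20.
DOL = contribution ÷ EBIT = £11,004,796.20 ÷ £1,442,096.20 = 7.6311.
So EBIT moves 7.6311 × (+24.9%) = +190.0%.

+190.0%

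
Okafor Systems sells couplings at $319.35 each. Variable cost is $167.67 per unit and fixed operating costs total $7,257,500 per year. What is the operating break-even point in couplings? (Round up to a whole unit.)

Each unit contributes $319.35 − $167.67 = $151.68.
Break-even Q = $7,257,500 / $151.68 = 47,847.44 → 47,848 couplings.

47,848 couplings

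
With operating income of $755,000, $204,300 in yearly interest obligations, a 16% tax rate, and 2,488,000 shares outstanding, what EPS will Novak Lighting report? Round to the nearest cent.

Interest = $204,300.00, so EBT = $755,000 − $204,300.00 = $550,700.00.
Net income = $550,700.00 × (1 − 0.16) = $462,588.00.
Per share: $462,588.00 / 2,488,000 shares = $0.19.

$0.19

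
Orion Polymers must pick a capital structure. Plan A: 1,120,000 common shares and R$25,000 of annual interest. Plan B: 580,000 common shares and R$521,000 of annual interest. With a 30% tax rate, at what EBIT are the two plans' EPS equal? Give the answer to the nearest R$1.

R$1,053,741

At indifference, (EBIT − 25,000)(1 − t)/1,120,000 = (EBIT − 521,000)(1 − t)/580,000.
Cancelling (1 − t) and cross-multiplying: 580,000·(EBIT − 25,000) = 1,120,000·(EBIT − 521,000).
Solving, EBIT = (521,000·1,120,000 − 25,000·580,000) / (1,120,000 − 580,000) = 569,020,000,000 / 540,000 = 1,053,740.74.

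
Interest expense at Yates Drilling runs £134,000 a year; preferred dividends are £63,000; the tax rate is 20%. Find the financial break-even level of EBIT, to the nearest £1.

Grossing the preferred dividend up to pre-tax terms: £63,000 / (1 − 0.20) = £78,750.00.
EPS = 0 when EBIT covers interest plus the pre-tax preferred burden: £134,000 + £78,750.00 = £212,750.00.

£212,750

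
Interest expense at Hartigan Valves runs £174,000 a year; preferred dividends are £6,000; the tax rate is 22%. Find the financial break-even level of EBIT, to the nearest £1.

Preferred dividends are paid after tax, so their pre-tax equivalent is £6,000 ÷ (1 − 0.22) = £7,692.31.
EPS = 0 when EBIT covers interest plus the pre-tax preferred burden: £174,000 + £7,692.31 = £181,692.31.

£181,692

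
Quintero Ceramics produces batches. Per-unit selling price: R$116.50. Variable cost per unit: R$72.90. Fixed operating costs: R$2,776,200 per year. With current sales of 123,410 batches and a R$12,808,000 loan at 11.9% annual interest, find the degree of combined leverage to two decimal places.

4.98

Total contribution margin = 123,410 × R$43.60 = R$5,380,676.00.
EBIT = R$5,380,676.00 − R$2,776,200 = R$2,604,476.00. Interest = R$1,524,152.00, so EBIT − I = R$1,080,324.00.
Degree of total leverage = total CM / (EBIT − interest) = R$5,380,676.00 / R$1,080,324.00 = 4.9806.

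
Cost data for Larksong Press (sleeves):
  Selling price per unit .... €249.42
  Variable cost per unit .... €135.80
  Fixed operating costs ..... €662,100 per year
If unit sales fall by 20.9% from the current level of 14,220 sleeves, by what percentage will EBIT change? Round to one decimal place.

-35.4%

Total contribution margin = 14,220 × €113.62 = €1,615,676.40.
EBIT = €1,615,676.40 − €662,100 = €953,576.40.
So DOL = total CM / EBIT = €1,615,676.40 / €953,576.40 = 1.6943.
Operating income changes by 1.6943 × -20.9% = -35.4%.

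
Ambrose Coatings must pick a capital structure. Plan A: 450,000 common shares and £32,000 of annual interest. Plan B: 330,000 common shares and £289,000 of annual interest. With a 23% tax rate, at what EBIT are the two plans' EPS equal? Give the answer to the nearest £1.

At indifference, (EBIT − 32,000)(1 − t)/450,000 = (EBIT − 289,000)(1 − t)/330,000.
Cancelling (1 − t) and cross-multiplying: 330,000·(EBIT − 32,000) = 450,000·(EBIT − 289,000).
Solving, EBIT = (289,000·450,000 − 32,000·330,000) / (450,000 − 330,000) = 119,490,000,000 / 120,000 = 995,750.00.

£995,750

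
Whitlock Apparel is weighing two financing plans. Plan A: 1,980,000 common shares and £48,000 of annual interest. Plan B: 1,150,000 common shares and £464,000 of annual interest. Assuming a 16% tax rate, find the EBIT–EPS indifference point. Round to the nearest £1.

£1,040,386

Set EPS_A = EPS_B: (EBIT − £48,000)(1 − 0.16) ÷ 1,980,000 = (EBIT − £464,000)(1 − 0.16) ÷ 1,150,000.
Cancelling (1 − t) and cross-multiplying: 1,150,000·(EBIT − 48,000) = 1,980,000·(EBIT − 464,000).
EBIT × (1,980,000 − 1,150,000) = 464,000 × 1,980,000 − 48,000 × 1,150,000 = 863,520,000,000, so EBIT = 863,520,000,000 ÷ 830,000 = 1,040,385.54.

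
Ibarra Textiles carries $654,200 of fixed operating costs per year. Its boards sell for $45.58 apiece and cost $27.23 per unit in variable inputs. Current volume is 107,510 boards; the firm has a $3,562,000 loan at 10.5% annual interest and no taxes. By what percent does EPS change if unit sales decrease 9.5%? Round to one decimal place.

Contribution at this volume is 107,510 × $18.35 = $1,972,808.50.
Subtracting fixed costs: EBIT = $1,972,808.50 − $654,200 = $1,318,608.50.
Interest = $374,010.00, so EBIT − I = $944,598.50.
Degree of combined leverage = contribution ÷ (EBIT − I) = $1,972,808.50 ÷ $944,598.50 = 2.0885.
%ΔEPS = DCL × %ΔSales = 2.0885 × -9.5% = -19.8%.

-19.8%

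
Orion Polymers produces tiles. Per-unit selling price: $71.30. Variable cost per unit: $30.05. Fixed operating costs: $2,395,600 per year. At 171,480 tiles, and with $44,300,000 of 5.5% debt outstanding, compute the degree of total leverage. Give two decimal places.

Contribution at this volume is 171,480 × $41.25 = $7,073,550.00.
Subtracting fixed costs: EBIT = $7,073,550.00 − $2,395,600 = $4,677,950.00. Interest = $2,436,500.00, so EBIT − I = $2,241,450.00.
Degree of total leverage = total CM / (EBIT − interest) = $7,073,550.00 / $2,241,450.00 = 3.1558.

3.16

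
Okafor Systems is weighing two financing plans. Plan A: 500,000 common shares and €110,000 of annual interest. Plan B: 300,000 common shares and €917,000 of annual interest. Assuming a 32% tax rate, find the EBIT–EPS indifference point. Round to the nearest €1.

At indifference, (EBIT − 110,000)(1 − t)/500,000 = (EBIT − 917,000)(1 − t)/300,000.
Cancelling (1 − t) and cross-multiplying: 300,000·(EBIT − 110,000) = 500,000·(EBIT − 917,000).
Solving, EBIT = (917,000·500,000 − 110,000·300,000) / (500,000 − 300,000) = 425,500,000,000 / 200,000 = 2,127,500.00.

€2,127,500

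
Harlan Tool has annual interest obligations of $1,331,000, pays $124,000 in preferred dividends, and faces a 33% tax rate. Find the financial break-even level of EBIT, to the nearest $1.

$1,516,075

Preferred dividends are paid after tax, so their pre-tax equivalent is $124,000 ÷ (1 − 0.33) = $185,074.63.
Financial break-even EBIT = interest + D_p ÷ (1 − t) = $1,331,000 + $185,074.63 = $1,516,074.63.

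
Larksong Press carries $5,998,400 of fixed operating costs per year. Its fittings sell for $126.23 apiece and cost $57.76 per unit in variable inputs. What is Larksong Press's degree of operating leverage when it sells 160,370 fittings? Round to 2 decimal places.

Total contribution margin = 160,370 × $68.47 = $10,980,533.90.
Subtracting fixed costs: EBIT = $10,980,533.90 − $5,998,400 = $4,982,133.90.
DOL = contribution ÷ EBIT = $10,980,533.90 ÷ $4,982,133.90 = 2.2040.

2.20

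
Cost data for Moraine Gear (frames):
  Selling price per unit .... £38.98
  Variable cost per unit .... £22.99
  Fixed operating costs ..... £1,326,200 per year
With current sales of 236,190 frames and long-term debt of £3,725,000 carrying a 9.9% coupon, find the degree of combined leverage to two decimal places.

1.81

At 236,190 units, contribution = 236,190 × £15.99 = £3,776,678.10.
Subtracting fixed costs: EBIT = £3,776,678.10 − £1,326,200 = £2,450,478.10. Interest = £368,775.00.
DOL = £3,776,678.10 ÷ £2,450,478.10 = 1.5412; DFL = £2,450,478.10 ÷ £2,081,703.10 = 1.1772.
DCL = DOL × DFL = 1.5412 × 1.1772 = 1.8143.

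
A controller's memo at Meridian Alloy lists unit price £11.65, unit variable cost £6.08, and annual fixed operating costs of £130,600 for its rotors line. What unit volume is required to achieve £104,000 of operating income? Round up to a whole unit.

Each unit contributes £11.65 − £6.08 = £5.57.
Need Q such that Q × £5.57 − £130,600 = £104,000, i.e. Q = £234,600 / £5.57 = 42,118.49 → 42,119.

42,119 rotors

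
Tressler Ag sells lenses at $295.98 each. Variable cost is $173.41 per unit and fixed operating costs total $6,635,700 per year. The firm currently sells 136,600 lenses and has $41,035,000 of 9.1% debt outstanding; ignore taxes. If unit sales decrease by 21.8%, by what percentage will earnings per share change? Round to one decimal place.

Contribution at this volume is 136,600 × $122.57 = $16,743,062.00.
Operating income = contribution − fixed costs = $16,743,062.00 − $6,635,700 = $10,107,362.00.
Interest = $3,734,185.00, so EBIT − I = $6,373,177.00.
DCL = total CM / (EBIT − I) = $16,743,062.00 / $6,373,177.00 = 2.6271.
EPS therefore changes by 2.6271 × (-21.8%) = -57.3%.

-57.3%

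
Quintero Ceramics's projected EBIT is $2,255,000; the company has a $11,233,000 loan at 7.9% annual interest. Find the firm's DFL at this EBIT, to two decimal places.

Interest = $887,407.00.
DFL = EBIT ÷ (EBIT − I) = $2,255,000 ÷ ($2,255,000 − $887,407.00) = $2,255,000 ÷ $1,367,593.00 = 1.6489.

1.65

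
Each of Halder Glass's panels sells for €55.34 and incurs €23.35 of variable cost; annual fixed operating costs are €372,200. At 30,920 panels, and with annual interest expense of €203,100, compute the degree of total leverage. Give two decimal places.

2.39

Total contribution margin = 30,920 × €31.99 = €989,130.80.
Operating income = contribution − fixed costs = €989,130.80 − €372,200 = €616,930.80. Interest = €203,100.00.
DOL = €989,130.80 ÷ €616,930.80 = 1.6033; DFL = €616,930.80 ÷ €413,830.80 = 1.4908.
DCL = DOL × DFL = 1.6033 × 1.4908 = 2.3902.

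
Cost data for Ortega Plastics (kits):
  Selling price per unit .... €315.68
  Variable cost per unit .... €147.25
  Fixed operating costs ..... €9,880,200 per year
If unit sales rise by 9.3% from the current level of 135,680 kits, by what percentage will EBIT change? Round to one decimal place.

Contribution at this volume is 135,680 × €168.43 = €22,852,582.40.
Subtracting fixed costs: EBIT = €22,852,582.40 − €9,880,200 = €12,972,382.40.
DOL = contribution ÷ EBIT = €22,852,582.40 ÷ €12,972,382.40 = 1.7616.
So EBIT moves 1.7616 × (+9.3%) = +16.4%.

+16.4%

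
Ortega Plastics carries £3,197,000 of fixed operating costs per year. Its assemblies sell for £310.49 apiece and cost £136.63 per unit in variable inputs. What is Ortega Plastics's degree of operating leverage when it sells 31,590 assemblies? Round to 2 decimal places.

Contribution at this volume is 31,590 × £173.86 = £5,492,237.40.
EBIT = £5,492,237.40 − £3,197,000 = £2,295,237.40.
So DOL = total CM / EBIT = £5,492,237.40 / £2,295,237.40 = 2.3929.

2.39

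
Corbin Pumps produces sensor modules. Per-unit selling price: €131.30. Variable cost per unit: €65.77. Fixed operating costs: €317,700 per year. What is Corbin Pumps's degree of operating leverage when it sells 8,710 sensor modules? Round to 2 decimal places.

2.26

At 8,710 units, contribution = 8,710 × €65.53 = €570,766.30.
EBIT = €570,766.30 − €317,700 = €253,066.30.
Degree of operating leverage = €570,766.30 / €253,066.30 = 2.2554.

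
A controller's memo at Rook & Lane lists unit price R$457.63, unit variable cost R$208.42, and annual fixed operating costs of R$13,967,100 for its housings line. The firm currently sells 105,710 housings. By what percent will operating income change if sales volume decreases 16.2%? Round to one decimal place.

At 105,710 units, contribution = 105,710 × R$249.21 = R$26,343,989.10.
Subtracting fixed costs: EBIT = R$26,343,989.10 − R$13,967,100 = R$12,376,889.10.
So DOL = total CM / EBIT = R$26,343,989.10 / R$12,376,889.10 = 2.1285.
So EBIT moves 2.1285 × (-16.2%) = -34.5%.

-34.5%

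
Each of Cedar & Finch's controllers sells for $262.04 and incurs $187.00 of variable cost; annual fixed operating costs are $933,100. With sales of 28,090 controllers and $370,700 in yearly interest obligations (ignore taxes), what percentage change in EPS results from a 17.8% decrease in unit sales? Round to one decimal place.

-46.7%

Total contribution margin = 28,090 × $75.04 = $2,107,873.60.
EBIT = $2,107,873.60 − $933,100 = $1,174,773.60.
After interest of $370,700.00, pre-tax earnings = $804,073.60.
DCL = total CM / (EBIT − I) = $2,107,873.60 / $804,073.60 = 2.6215.
%ΔEPS = DCL × %ΔSales = 2.6215 × -17.8% = -46.7%.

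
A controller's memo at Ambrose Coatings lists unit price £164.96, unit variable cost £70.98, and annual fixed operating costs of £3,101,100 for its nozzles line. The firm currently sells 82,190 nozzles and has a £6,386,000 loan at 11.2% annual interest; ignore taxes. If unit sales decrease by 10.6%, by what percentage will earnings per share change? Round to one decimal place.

-21.0%

Contribution at this volume is 82,190 × £93.98 = £7,724,216.20.
Subtracting fixed costs: EBIT = £7,724,216.20 − £3,101,100 = £4,623,116.20.
Interest = £715,232.00, so EBIT − I = £3,907,884.20.
DCL = total CM / (EBIT − I) = £7,724,216.20 / £3,907,884.20 = 1.9766.
%ΔEPS = DCL × %ΔSales = 1.9766 × -10.6% = -21.0%.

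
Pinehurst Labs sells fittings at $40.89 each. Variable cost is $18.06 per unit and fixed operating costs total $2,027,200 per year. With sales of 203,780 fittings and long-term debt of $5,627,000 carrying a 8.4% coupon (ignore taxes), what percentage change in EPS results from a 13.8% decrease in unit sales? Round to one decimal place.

At 203,780 units, contribution = 203,780 × $22.83 = $4,652,297.40.
Subtracting fixed costs: EBIT = $4,652,297.40 − $2,027,200 = $2,625,097.40.
Interest = $472,668.00, so EBIT − I = $2,152,429.40.
Degree of combined leverage = contribution ÷ (EBIT − I) = $4,652,297.40 ÷ $2,152,429.40 = 2.1614.
%ΔEPS = DCL × %ΔSales = 2.1614 × -13.8% = -29.8%.

-29.8%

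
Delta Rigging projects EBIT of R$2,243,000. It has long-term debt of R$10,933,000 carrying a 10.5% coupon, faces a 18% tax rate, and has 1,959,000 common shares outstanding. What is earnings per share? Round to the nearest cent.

R$0.46

Pre-tax income = R$2,243,000 − R$1,147,965.00 = R$1,095,035.00.
After tax at 18%: net income = R$1,095,035.00 × 0.82 = R$897,928.70.
EPS = R$897,928.70 ÷ 1,959,000 = R$0.46.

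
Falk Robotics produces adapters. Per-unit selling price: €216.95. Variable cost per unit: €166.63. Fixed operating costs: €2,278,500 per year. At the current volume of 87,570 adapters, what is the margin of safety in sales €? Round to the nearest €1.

€9,174,771

Contribution margin per unit = €216.95 − €166.63 = €50.32. Break-even units = €2,278,500 ÷ €50.32 = 45,280.21; break-even revenue = 45,280.21 × €216.95 = €9,823,540.84.
Actual sales revenue = 87,570 × €216.95 = €18,998,311.50.
Margin of safety = €18,998,311.50 − €9,823,540.84 = €9,174,771.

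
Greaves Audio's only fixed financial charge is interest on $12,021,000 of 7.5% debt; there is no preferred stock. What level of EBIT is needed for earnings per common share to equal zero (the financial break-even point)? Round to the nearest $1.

$901,575

Annual interest = 7.5% × $12,021,000 = $901,575.00.
With no preferred dividends, EPS = 0 when EBIT exactly covers interest, so the financial break-even EBIT is $901,575.00.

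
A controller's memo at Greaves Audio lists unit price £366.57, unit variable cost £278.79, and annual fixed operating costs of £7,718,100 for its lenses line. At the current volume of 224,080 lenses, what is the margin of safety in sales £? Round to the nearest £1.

£49,910,157

Contribution margin per unit = £366.57 − £278.79 = £87.78. Break-even units = £7,718,100 ÷ £87.78 = 87,925.50; break-even revenue = 87,925.50 × £366.57 = £32,230,848.91.
Actual sales revenue = 224,080 × £366.57 = £82,141,005.60.
Margin of safety = £82,141,005.60 − £32,230,848.91 = £49,910,157.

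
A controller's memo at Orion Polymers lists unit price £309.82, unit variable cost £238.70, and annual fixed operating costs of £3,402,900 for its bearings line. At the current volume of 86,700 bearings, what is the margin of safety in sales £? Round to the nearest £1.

Contribution margin per unit = £309.82 − £238.70 = £71.12. Break-even units = £3,402,900 ÷ £71.12 = 47,847.30; break-even revenue = 47,847.30 × £309.82 = £14,824,050.59.
Actual sales revenue = 86,700 × £309.82 = £26,861,394.00.
Margin of safety = £26,861,394.00 − £14,824,050.59 = £12,037,343.

£12,037,343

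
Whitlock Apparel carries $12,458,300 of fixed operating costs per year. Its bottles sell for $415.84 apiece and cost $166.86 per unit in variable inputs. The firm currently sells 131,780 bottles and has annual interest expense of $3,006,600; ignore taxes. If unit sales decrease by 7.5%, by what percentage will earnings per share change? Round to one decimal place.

-14.2%

At 131,780 units, contribution = 131,780 × $248.98 = $32,810,584.40.
Operating income = contribution − fixed costs = $32,810,584.40 − $12,458,300 = $20,352,284.40.
After interest of $3,006,600.00, pre-tax earnings = $17,345,684.40.
DCL = total CM / (EBIT − I) = $32,810,584.40 / $17,345,684.40 = 1.8916.
%ΔEPS = DCL × %ΔSales = 1.8916 × -7.5% = -14.2%.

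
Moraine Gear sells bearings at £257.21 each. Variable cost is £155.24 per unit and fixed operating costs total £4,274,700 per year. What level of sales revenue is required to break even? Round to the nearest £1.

£10,782,540

Contribution margin per unit = £257.21 − £155.24 = £101.97, a CM ratio of £101.97 ÷ £257.21 = 0.3964.
Break-even revenue = fixed costs × price ÷ CM = £4,274,700 × £257.21 ÷ £101.97 = £10,782,540.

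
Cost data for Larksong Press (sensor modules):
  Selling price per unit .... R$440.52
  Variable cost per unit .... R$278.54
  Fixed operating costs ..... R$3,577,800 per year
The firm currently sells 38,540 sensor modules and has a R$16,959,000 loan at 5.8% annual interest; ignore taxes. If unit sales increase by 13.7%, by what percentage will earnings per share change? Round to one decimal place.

+50.9%

Contribution at this volume is 38,540 × R$161.98 = R$6,242,709.20.
Subtracting fixed costs: EBIT = R$6,242,709.20 − R$3,577,800 = R$2,664,909.20.
Interest = R$983,622.00, so EBIT − I = R$1,681,287.20.
Degree of combined leverage = contribution ÷ (EBIT − I) = R$6,242,709.20 ÷ R$1,681,287.20 = 3.7131.
EPS therefore changes by 3.7131 × (+13.7%) = +50.9%.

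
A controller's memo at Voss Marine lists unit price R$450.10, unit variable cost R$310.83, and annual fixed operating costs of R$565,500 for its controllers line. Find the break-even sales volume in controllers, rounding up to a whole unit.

4,061 controllers

Unit CM = price − variable cost = R$450.10 − R$310.83 = R$139.27.
Units to break even: R$565,500 ÷ R$139.27 = 4,060.46, rounded up to 4,061.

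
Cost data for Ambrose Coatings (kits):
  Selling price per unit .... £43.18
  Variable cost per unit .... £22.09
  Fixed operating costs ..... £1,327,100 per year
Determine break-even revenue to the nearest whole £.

Contribution margin per unit = £43.18 − £22.09 = £21.09, a CM ratio of £21.09 ÷ £43.18 = 0.4884.
Break-even sales = FC ÷ CM ratio = £1,327,100 × £43.18 / £21.09 = £2,717,126.

£2,717,126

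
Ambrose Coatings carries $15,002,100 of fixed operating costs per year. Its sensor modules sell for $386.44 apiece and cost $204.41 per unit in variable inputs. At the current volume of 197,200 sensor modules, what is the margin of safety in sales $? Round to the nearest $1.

Unit CM = price − variable cost = $386.44 − $204.41 = $182.03. Break-even units = $15,002,100 ÷ $182.03 = 82,415.54; break-even revenue = 82,415.54 × $386.44 = $31,848,659.69.
Actual sales revenue = 197,200 × $386.44 = $76,205,968.00.
Margin of safety = $76,205,968.00 − $31,848,659.69 = $44,357,308.

$44,357,308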